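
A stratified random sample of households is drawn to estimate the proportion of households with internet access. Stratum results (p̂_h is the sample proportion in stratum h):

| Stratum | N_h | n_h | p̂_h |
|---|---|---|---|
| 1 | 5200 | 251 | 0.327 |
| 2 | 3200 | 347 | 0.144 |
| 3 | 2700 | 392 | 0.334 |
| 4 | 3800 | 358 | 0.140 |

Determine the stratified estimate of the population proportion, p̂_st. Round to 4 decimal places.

p̂_st ≈ 0.2413

N = 14900; stratum weights W_h = N_h/N.
p̂_st = Σ W_h p̂_h = (5200·0.327 + 3200·0.144 + 2700·0.334 + 3800·0.140)/14900 = 0.24128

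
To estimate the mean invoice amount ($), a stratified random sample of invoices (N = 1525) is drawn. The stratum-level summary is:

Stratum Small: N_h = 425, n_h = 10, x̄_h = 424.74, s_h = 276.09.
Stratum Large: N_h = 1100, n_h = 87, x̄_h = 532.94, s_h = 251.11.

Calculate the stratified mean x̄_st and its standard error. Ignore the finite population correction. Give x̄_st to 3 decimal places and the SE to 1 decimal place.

x̄_st = Σ W_h x̄_h = (425·424.74 + 1100·532.94)/1525 = 502.78590
V̂(x̄_st) = Σ W_h² s_h²/n_h, with W_h = N_h/N and N = 1525:
  stratum Small: (425/1525)²·276.09²/10 = 592.024
  stratum Large: (1100/1525)²·251.11²/87 = 377.098
V̂(x̄_st) = 969.122
SE(x̄_st) = √969.122 = 31.1307

x̄_st ≈ 502.786, SE ≈ 31.1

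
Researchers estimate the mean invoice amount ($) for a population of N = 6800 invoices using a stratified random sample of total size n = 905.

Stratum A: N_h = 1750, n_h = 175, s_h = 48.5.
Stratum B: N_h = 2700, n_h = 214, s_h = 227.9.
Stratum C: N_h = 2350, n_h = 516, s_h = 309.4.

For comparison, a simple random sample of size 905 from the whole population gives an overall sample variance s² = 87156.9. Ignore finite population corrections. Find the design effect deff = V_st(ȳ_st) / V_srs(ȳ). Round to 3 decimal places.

V̂(ȳ_st) = Σ W_h² s_h²/n_h, with W_h = N_h/N and N = 6800:
  stratum A: (1750/6800)²·48.5²/175 = 0.890233
  stratum B: (2700/6800)²·227.9²/214 = 38.2635
  stratum C: (2350/6800)²·309.4²/516 = 22.1569
V_st = 61.3106
V_srs = s²/n = 87156.9/905 = 96.306
deff = V_st / V_srs = 61.3106/96.306 = 0.6366

deff ≈ 0.637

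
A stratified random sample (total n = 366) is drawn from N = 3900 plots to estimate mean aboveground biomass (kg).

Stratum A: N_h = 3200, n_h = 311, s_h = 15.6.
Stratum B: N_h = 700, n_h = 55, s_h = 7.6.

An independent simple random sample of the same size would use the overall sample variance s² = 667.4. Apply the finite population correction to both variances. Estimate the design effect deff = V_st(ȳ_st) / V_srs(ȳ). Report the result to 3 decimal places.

V̂(ȳ_st) = Σ W_h² (1 − n_h/N_h) s_h²/n_h, with W_h = N_h/N and N = 3900:
  stratum A: (3200/3900)²·(1 − 311/3200)·15.6²/311 = 0.475617
  stratum B: (700/3900)²·(1 − 55/700)·7.6²/55 = 0.031174
V_st = 0.506791
V_srs = (1 − 366/3900)·667.4/366 = 1.65237
deff = V_st / V_srs = 0.506791/1.65237 = 0.3067

deff ≈ 0.307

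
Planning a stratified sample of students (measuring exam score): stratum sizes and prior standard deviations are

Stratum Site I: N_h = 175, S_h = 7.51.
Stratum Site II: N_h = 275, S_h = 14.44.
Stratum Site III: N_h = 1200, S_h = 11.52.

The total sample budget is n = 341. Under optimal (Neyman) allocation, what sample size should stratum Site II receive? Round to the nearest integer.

71

Neyman allocation: n_h = n · N_h S_h / Σ N_i S_i, with n = 341.
  stratum Site I: N_h·S_h = 175·7.51 = 1314.25
  stratum Site II: N_h·S_h = 275·14.44 = 3971.00
  stratum Site III: N_h·S_h = 1200·11.52 = 13824.00
Σ N_h S_h = 19109.25
n for stratum Site II = 341·3971.00/19109.25 = 70.862 → 71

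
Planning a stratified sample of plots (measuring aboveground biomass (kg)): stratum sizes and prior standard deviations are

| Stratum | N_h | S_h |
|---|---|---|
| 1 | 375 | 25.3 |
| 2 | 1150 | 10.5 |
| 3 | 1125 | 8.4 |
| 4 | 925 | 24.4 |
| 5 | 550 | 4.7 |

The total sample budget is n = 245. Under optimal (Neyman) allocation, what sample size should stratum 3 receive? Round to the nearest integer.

Neyman allocation: n_h = n · N_h S_h / Σ N_i S_i, with n = 245.
  stratum 1: N_h·S_h = 375·25.3 = 9487.50
  stratum 2: N_h·S_h = 1150·10.5 = 12075.00
  stratum 3: N_h·S_h = 1125·8.4 = 9450.00
  stratum 4: N_h·S_h = 925·24.4 = 22570.00
  stratum 5: N_h·S_h = 550·4.7 = 2585.00
Σ N_h S_h = 56167.50
n for stratum 3 = 245·9450.00/56167.50 = 41.220 → 41

41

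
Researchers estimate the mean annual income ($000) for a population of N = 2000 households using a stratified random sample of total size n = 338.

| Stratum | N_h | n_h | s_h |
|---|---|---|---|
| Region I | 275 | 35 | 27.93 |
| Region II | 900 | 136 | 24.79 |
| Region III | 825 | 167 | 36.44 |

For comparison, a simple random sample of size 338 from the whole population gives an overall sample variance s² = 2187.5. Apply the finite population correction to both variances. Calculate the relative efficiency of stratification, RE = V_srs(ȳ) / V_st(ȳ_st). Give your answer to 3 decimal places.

V̂(ȳ_st) = Σ W_h² (1 − n_h/N_h) s_h²/n_h, with W_h = N_h/N and N = 2000:
  stratum Region I: (275/2000)²·(1 − 35/275)·27.93²/35 = 0.367754
  stratum Region II: (900/2000)²·(1 − 136/900)·24.79²/136 = 0.776766
  stratum Region III: (825/2000)²·(1 − 167/825)·36.44²/167 = 1.0791
V_st = 2.22362
V_srs = (1 − 338/2000)·2187.5/338 = 5.37814
Relative efficiency = V_srs / V_st = 5.37814/2.22362 = 2.4186

RE ≈ 2.419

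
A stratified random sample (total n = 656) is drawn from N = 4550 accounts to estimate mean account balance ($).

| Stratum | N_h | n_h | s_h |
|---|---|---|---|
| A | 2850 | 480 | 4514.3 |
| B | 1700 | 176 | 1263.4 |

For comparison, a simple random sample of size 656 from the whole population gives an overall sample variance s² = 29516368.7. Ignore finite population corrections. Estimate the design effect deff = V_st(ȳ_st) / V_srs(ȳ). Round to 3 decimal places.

V̂(ȳ_st) = Σ W_h² s_h²/n_h, with W_h = N_h/N and N = 4550:
  stratum A: (2850/4550)²·4514.3²/480 = 16657.4
  stratum B: (1700/4550)²·1263.4²/176 = 1266.03
V_st = 17923.4
V_srs = s²/n = 29516368.7/656 = 44994.5
deff = V_st / V_srs = 17923.4/44994.5 = 0.3983

deff ≈ 0.398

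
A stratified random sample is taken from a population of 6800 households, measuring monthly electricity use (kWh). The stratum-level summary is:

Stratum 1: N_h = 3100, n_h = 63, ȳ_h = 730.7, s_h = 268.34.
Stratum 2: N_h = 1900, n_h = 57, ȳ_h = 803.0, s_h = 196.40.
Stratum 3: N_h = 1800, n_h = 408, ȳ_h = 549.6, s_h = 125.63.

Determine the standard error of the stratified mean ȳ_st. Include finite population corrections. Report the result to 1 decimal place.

V̂(ȳ_st) = Σ W_h² (1 − n_h/N_h) s_h²/n_h, with W_h = N_h/N and N = 6800:
  stratum 1: (3100/6800)²·(1 − 63/3100)·268.34²/63 = 232.712
  stratum 2: (1900/6800)²·(1 − 57/1900)·196.40²/57 = 51.2471
  stratum 3: (1800/6800)²·(1 − 408/1800)·125.63²/408 = 2.09614
V̂(ȳ_st) = 286.055
SE(ȳ_st) = √286.055 = 16.9132

SE(ȳ_st) ≈ 16.9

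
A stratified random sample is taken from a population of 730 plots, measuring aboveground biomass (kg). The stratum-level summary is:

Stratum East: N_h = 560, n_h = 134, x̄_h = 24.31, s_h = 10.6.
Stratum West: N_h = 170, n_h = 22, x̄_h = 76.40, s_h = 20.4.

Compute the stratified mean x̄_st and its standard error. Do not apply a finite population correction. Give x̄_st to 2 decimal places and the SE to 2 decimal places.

x̄_st ≈ 36.44, SE ≈ 1.23

x̄_st = Σ W_h x̄_h = (560·24.31 + 170·76.40)/730 = 36.44055
V̂(x̄_st) = Σ W_h² s_h²/n_h, with W_h = N_h/N and N = 730:
  stratum East: (560/730)²·10.6²/134 = 0.493443
  stratum West: (170/730)²·20.4²/22 = 1.02586
V̂(x̄_st) = 1.51931
SE(x̄_st) = √1.51931 = 1.2326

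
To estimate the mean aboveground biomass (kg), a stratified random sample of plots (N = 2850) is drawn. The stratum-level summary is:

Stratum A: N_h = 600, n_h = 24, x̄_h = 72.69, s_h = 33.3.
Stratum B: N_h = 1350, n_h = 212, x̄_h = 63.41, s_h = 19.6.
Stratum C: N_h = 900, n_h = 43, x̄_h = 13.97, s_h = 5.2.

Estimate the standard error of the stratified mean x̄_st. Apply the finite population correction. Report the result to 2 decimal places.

SE(x̄_st) ≈ 1.54

V̂(x̄_st) = Σ W_h² (1 − n_h/N_h) s_h²/n_h, with W_h = N_h/N and N = 2850:
  stratum A: (600/2850)²·(1 − 24/600)·33.3²/24 = 1.9659
  stratum B: (1350/2850)²·(1 − 212/1350)·19.6²/212 = 0.342738
  stratum C: (900/2850)²·(1 − 43/900)·5.2²/43 = 0.0597134
V̂(x̄_st) = 2.36835
SE(x̄_st) = √2.36835 = 1.53894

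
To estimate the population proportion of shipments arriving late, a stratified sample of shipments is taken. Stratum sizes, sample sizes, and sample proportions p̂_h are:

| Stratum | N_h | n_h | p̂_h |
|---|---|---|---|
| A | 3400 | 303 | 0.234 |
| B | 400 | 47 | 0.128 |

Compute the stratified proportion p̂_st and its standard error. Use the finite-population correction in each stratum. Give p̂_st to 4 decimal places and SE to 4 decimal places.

p̂_st ≈ 0.2228, SE ≈ 0.0214

N = 3800; stratum weights W_h = N_h/N.
p̂_st = Σ W_h p̂_h = (3400·0.234 + 400·0.128)/3800 = 0.22284
V̂(p̂_st) = Σ W_h² (1 − n_h/N_h) p̂_h(1−p̂_h)/(n_h−1):
  stratum A: (3400/3800)²·(1 − 303/3400)·0.234·0.766/302 = 0.000432803
  stratum B: (400/3800)²·(1 − 47/400)·0.128·0.872/46 = 2.37266e-05
V̂(p̂_st) = 0.00045653; SE = √V̂ = 0.0213666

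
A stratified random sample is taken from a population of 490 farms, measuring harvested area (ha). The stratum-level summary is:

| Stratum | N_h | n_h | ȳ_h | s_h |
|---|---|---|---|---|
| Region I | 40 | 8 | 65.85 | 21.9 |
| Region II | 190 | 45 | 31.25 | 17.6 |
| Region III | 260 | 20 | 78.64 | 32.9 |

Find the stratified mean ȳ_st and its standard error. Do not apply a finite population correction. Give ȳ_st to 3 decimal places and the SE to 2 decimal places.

ȳ_st ≈ 59.220, SE ≈ 4.08

ȳ_st = Σ W_h ȳ_h = (40·65.85 + 190·31.25 + 260·78.64)/490 = 59.22020
V̂(ȳ_st) = Σ W_h² s_h²/n_h, with W_h = N_h/N and N = 490:
  stratum Region I: (40/490)²·21.9²/8 = 0.399509
  stratum Region II: (190/490)²·17.6²/45 = 1.03497
  stratum Region III: (260/490)²·32.9²/20 = 15.2376
V̂(ȳ_st) = 16.6721
SE(ȳ_st) = √16.6721 = 4.08314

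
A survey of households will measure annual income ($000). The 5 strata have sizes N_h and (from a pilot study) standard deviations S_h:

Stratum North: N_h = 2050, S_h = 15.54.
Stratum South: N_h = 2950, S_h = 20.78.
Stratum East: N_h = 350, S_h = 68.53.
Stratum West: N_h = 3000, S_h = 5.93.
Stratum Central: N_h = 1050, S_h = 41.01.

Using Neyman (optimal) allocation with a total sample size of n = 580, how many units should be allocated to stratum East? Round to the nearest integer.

Neyman allocation: n_h = n · N_h S_h / Σ N_i S_i, with n = 580.
  stratum North: N_h·S_h = 2050·15.54 = 31857.00
  stratum South: N_h·S_h = 2950·20.78 = 61301.00
  stratum East: N_h·S_h = 350·68.53 = 23985.50
  stratum West: N_h·S_h = 3000·5.93 = 17790.00
  stratum Central: N_h·S_h = 1050·41.01 = 43060.50
Σ N_h S_h = 177994.00
n for stratum East = 580·23985.50/177994.00 = 78.158 → 78

78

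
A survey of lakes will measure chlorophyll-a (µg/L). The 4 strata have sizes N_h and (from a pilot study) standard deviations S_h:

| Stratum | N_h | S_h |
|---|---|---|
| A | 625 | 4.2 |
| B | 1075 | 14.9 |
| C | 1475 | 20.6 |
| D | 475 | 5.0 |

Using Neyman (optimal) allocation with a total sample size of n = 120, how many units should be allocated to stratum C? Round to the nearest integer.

Neyman allocation: n_h = n · N_h S_h / Σ N_i S_i, with n = 120.
  stratum A: N_h·S_h = 625·4.2 = 2625.00
  stratum B: N_h·S_h = 1075·14.9 = 16017.50
  stratum C: N_h·S_h = 1475·20.6 = 30385.00
  stratum D: N_h·S_h = 475·5.0 = 2375.00
Σ N_h S_h = 51402.50
n for stratum C = 120·30385.00/51402.50 = 70.934 → 71

71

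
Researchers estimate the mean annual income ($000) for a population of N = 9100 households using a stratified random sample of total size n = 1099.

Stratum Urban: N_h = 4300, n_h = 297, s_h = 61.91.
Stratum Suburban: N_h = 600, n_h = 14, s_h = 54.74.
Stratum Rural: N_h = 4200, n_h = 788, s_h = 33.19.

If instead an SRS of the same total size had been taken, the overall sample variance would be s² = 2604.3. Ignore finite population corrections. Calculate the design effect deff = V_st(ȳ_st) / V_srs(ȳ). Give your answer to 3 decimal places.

deff ≈ 1.734

V̂(ȳ_st) = Σ W_h² s_h²/n_h, with W_h = N_h/N and N = 9100:
  stratum Urban: (4300/9100)²·61.91²/297 = 2.8815
  stratum Suburban: (600/9100)²·54.74²/14 = 0.930468
  stratum Rural: (4200/9100)²·33.19²/788 = 0.297786
V_st = 4.10976
V_srs = s²/n = 2604.3/1099 = 2.3697
deff = V_st / V_srs = 4.10976/2.3697 = 1.7343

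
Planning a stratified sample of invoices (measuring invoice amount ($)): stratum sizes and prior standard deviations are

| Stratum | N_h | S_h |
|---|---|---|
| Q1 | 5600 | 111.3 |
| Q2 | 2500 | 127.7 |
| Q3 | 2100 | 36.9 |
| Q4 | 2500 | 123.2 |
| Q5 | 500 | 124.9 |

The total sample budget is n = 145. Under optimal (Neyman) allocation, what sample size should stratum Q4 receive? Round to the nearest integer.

Neyman allocation: n_h = n · N_h S_h / Σ N_i S_i, with n = 145.
  stratum Q1: N_h·S_h = 5600·111.3 = 623280.00
  stratum Q2: N_h·S_h = 2500·127.7 = 319250.00
  stratum Q3: N_h·S_h = 2100·36.9 = 77490.00
  stratum Q4: N_h·S_h = 2500·123.2 = 308000.00
  stratum Q5: N_h·S_h = 500·124.9 = 62450.00
Σ N_h S_h = 1390470.00
n for stratum Q4 = 145·308000.00/1390470.00 = 32.119 → 32

32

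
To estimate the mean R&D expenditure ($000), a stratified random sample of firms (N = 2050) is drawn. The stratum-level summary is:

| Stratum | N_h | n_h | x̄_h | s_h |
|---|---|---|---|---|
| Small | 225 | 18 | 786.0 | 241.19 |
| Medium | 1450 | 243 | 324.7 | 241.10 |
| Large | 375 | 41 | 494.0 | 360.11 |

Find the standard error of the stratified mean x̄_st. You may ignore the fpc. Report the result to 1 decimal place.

V̂(x̄_st) = Σ W_h² s_h²/n_h, with W_h = N_h/N and N = 2050:
  stratum Small: (225/2050)²·241.19²/18 = 38.9317
  stratum Medium: (1450/2050)²·241.10²/243 = 119.679
  stratum Large: (375/2050)²·360.11²/41 = 105.838
V̂(x̄_st) = 264.448
SE(x̄_st) = √264.448 = 16.2619

SE(x̄_st) ≈ 16.3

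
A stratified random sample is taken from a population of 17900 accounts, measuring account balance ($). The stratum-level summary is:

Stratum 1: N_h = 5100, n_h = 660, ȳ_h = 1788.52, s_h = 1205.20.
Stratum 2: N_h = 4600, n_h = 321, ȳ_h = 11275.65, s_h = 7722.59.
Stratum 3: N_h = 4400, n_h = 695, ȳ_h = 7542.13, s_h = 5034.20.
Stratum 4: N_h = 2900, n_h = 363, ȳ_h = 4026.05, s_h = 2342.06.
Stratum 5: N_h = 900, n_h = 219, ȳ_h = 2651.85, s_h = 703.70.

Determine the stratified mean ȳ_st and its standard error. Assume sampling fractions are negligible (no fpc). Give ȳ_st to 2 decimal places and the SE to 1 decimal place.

ȳ_st ≈ 6046.76, SE ≈ 122.7

ȳ_st = Σ W_h ȳ_h = (5100·1788.52 + 4600·11275.65 + 4400·7542.13 + 2900·4026.05 + 900·2651.85)/17900 = 6046.76112
V̂(ȳ_st) = Σ W_h² s_h²/n_h, with W_h = N_h/N and N = 17900:
  stratum 1: (5100/17900)²·1205.20²/660 = 178.652
  stratum 2: (4600/17900)²·7722.59²/321 = 12269.6
  stratum 3: (4400/17900)²·5034.20²/695 = 2203.31
  stratum 4: (2900/17900)²·2342.06²/363 = 396.624
  stratum 5: (900/17900)²·703.70²/219 = 5.71623
V̂(ȳ_st) = 15053.9
SE(ȳ_st) = √15053.9 = 122.694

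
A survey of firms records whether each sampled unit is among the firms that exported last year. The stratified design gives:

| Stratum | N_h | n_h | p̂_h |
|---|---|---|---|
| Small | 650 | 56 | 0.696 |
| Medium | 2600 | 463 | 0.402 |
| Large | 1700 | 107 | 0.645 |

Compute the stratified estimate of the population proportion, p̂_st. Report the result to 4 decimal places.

p̂_st ≈ 0.5241

N = 4950; stratum weights W_h = N_h/N.
p̂_st = Σ W_h p̂_h = (650·0.696 + 2600·0.402 + 1700·0.645)/4950 = 0.52406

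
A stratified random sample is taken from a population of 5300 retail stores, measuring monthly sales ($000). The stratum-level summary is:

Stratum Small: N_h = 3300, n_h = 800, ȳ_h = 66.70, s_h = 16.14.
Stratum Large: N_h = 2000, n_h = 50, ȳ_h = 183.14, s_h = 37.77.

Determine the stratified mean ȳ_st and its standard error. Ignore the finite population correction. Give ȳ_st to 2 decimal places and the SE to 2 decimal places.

ȳ_st = Σ W_h ȳ_h = (3300·66.70 + 2000·183.14)/5300 = 110.63962
V̂(ȳ_st) = Σ W_h² s_h²/n_h, with W_h = N_h/N and N = 5300:
  stratum Small: (3300/5300)²·16.14²/800 = 0.126239
  stratum Large: (2000/5300)²·37.77²/50 = 4.06286
V̂(ȳ_st) = 4.1891
SE(ȳ_st) = √4.1891 = 2.04673

ȳ_st ≈ 110.64, SE ≈ 2.05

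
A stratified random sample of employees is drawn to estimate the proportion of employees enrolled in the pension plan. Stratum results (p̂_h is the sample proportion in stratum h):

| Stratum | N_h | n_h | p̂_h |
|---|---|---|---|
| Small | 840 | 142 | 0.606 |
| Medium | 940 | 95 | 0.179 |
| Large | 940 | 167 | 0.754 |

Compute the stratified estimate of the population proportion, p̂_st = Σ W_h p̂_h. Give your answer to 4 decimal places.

p̂_st ≈ 0.5096

N = 2720; stratum weights W_h = N_h/N.
p̂_st = Σ W_h p̂_h = (840·0.606 + 940·0.179 + 940·0.754)/2720 = 0.50958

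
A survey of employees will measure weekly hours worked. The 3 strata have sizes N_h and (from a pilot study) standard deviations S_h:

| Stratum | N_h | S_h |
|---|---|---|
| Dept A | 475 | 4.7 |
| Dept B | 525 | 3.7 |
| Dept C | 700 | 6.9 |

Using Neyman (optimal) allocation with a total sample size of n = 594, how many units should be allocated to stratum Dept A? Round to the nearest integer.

147

Neyman allocation: n_h = n · N_h S_h / Σ N_i S_i, with n = 594.
  stratum Dept A: N_h·S_h = 475·4.7 = 2232.50
  stratum Dept B: N_h·S_h = 525·3.7 = 1942.50
  stratum Dept C: N_h·S_h = 700·6.9 = 4830.00
Σ N_h S_h = 9005.00
n for stratum Dept A = 594·2232.50/9005.00 = 147.263 → 147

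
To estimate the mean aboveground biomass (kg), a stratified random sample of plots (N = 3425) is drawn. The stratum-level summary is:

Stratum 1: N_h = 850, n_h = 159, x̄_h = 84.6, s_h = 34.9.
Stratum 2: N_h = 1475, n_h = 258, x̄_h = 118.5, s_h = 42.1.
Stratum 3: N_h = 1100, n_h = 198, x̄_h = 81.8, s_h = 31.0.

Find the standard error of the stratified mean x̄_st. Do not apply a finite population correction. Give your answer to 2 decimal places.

V̂(x̄_st) = Σ W_h² s_h²/n_h, with W_h = N_h/N and N = 3425:
  stratum 1: (850/3425)²·34.9²/159 = 0.471814
  stratum 2: (1475/3425)²·42.1²/258 = 1.27411
  stratum 3: (1100/3425)²·31.0²/198 = 0.500636
V̂(x̄_st) = 2.24656
SE(x̄_st) = √2.24656 = 1.49885

SE(x̄_st) ≈ 1.50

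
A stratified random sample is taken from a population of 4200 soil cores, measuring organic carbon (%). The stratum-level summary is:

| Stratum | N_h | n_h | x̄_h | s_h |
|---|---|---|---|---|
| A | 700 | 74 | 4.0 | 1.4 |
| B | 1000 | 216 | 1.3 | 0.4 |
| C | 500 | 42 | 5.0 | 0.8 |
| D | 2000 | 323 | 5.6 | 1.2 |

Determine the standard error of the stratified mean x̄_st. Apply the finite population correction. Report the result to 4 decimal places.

V̂(x̄_st) = Σ W_h² (1 − n_h/N_h) s_h²/n_h, with W_h = N_h/N and N = 4200:
  stratum A: (700/4200)²·(1 − 74/700)·1.4²/74 = 0.000657958
  stratum B: (1000/4200)²·(1 − 216/1000)·0.4²/216 = 3.29218e-05
  stratum C: (500/4200)²·(1 − 42/500)·0.8²/42 = 0.000197819
  stratum D: (2000/4200)²·(1 − 323/2000)·1.2²/323 = 0.000847665
V̂(x̄_st) = 0.00173636
SE(x̄_st) = √0.00173636 = 0.0416697

SE(x̄_st) ≈ 0.0417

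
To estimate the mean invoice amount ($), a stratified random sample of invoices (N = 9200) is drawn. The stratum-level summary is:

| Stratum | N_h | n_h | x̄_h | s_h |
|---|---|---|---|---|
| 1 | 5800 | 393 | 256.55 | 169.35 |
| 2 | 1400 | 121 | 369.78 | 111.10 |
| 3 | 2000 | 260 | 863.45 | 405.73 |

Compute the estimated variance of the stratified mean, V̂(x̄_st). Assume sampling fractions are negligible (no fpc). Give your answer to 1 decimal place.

V̂(x̄_st) ≈ 61.3

V̂(x̄_st) = Σ W_h² s_h²/n_h, with W_h = N_h/N and N = 9200:
  stratum 1: (5800/9200)²·169.35²/393 = 29.004
  stratum 2: (1400/9200)²·111.10²/121 = 2.36224
  stratum 3: (2000/9200)²·405.73²/260 = 29.9216
V̂(x̄_st) = 61.2879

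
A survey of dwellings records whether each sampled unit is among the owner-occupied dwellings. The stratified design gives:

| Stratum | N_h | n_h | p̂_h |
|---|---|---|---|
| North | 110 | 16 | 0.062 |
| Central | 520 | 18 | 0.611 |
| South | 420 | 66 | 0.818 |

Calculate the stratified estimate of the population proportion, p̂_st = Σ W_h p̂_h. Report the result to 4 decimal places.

N = 1050; stratum weights W_h = N_h/N.
p̂_st = Σ W_h p̂_h = (110·0.062 + 520·0.611 + 420·0.818)/1050 = 0.63629

p̂_st ≈ 0.6363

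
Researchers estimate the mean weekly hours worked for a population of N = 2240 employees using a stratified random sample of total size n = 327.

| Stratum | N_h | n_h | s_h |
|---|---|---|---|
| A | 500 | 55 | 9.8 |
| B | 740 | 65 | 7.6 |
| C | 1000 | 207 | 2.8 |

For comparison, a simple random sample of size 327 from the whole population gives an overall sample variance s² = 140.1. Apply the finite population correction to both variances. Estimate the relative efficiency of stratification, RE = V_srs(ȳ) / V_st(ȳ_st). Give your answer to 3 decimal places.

RE ≈ 2.129

V̂(ȳ_st) = Σ W_h² (1 − n_h/N_h) s_h²/n_h, with W_h = N_h/N and N = 2240:
  stratum A: (500/2240)²·(1 − 55/500)·9.8²/55 = 0.0774325
  stratum B: (740/2240)²·(1 − 65/740)·7.6²/65 = 0.0884613
  stratum C: (1000/2240)²·(1 − 207/1000)·2.8²/207 = 0.00598581
V_st = 0.17188
V_srs = (1 − 327/2240)·140.1/327 = 0.365896
Relative efficiency = V_srs / V_st = 0.365896/0.17188 = 2.1288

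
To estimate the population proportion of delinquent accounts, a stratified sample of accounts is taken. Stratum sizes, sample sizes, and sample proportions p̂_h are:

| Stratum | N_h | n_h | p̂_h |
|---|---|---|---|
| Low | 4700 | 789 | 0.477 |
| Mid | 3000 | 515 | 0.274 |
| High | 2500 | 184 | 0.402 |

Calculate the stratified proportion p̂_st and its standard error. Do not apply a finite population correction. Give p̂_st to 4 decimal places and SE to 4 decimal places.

p̂_st ≈ 0.3989, SE ≈ 0.0134

N = 10200; stratum weights W_h = N_h/N.
p̂_st = Σ W_h p̂_h = (4700·0.477 + 3000·0.274 + 2500·0.402)/10200 = 0.39891
V̂(p̂_st) = Σ W_h² p̂_h(1−p̂_h)/(n_h−1):
  stratum Low: (4700/10200)²·0.477·0.523/788 = 6.72186e-05
  stratum Mid: (3000/10200)²·0.274·0.726/514 = 3.34785e-05
  stratum High: (2500/10200)²·0.402·0.598/183 = 7.89143e-05
V̂(p̂_st) = 0.000179611; SE = √V̂ = 0.0134019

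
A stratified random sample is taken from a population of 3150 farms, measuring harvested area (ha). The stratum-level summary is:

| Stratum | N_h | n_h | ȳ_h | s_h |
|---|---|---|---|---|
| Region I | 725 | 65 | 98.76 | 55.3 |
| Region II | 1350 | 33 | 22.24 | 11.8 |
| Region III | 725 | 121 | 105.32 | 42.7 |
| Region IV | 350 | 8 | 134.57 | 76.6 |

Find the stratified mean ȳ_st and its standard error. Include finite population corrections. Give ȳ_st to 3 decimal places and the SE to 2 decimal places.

ȳ_st = Σ W_h ȳ_h = (725·98.76 + 1350·22.24 + 725·105.32 + 350·134.57)/3150 = 71.45444
V̂(ȳ_st) = Σ W_h² (1 − n_h/N_h) s_h²/n_h, with W_h = N_h/N and N = 3150:
  stratum Region I: (725/3150)²·(1 − 65/725)·55.3²/65 = 2.26881
  stratum Region II: (1350/3150)²·(1 − 33/1350)·11.8²/33 = 0.756047
  stratum Region III: (725/3150)²·(1 − 121/725)·42.7²/121 = 0.665004
  stratum Region IV: (350/3150)²·(1 − 8/350)·76.6²/8 = 8.84791
V̂(ȳ_st) = 12.5378
SE(ȳ_st) = √12.5378 = 3.54087

ȳ_st ≈ 71.454, SE ≈ 3.54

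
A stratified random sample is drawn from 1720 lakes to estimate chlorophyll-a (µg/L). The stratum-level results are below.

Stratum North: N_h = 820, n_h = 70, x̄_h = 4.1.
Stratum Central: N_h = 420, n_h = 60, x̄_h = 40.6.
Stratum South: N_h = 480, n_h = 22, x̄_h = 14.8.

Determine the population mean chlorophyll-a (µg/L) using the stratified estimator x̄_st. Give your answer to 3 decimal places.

x̄_st ≈ 15.999

N = Σ N_h = 1720. Stratum weights W_h = N_h/N.
x̄_st = (820·4.1 + 420·40.6 + 480·14.8) / 1720 = 15.99884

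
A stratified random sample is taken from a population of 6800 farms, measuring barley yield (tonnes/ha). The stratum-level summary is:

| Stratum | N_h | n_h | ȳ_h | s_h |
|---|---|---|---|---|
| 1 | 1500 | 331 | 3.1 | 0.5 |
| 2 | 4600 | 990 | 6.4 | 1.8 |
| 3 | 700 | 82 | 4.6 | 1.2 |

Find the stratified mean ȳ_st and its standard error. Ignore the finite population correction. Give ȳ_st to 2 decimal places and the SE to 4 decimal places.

ȳ_st ≈ 5.49, SE ≈ 0.0415

ȳ_st = Σ W_h ȳ_h = (1500·3.1 + 4600·6.4 + 700·4.6)/6800 = 5.48676
V̂(ȳ_st) = Σ W_h² s_h²/n_h, with W_h = N_h/N and N = 6800:
  stratum 1: (1500/6800)²·0.5²/331 = 3.67516e-05
  stratum 2: (4600/6800)²·1.8²/990 = 0.00149764
  stratum 3: (700/6800)²·1.2²/82 = 0.000186092
V̂(ȳ_st) = 0.00172048
SE(ȳ_st) = √0.00172048 = 0.0414787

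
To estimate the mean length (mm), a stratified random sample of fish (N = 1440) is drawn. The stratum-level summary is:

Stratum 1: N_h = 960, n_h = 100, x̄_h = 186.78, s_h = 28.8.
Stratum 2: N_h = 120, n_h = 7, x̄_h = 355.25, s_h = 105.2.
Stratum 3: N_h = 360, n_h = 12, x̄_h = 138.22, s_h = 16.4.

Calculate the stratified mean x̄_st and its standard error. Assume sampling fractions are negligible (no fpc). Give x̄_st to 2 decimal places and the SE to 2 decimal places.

x̄_st ≈ 188.68, SE ≈ 4.01

x̄_st = Σ W_h x̄_h = (960·186.78 + 120·355.25 + 360·138.22)/1440 = 188.67917
V̂(x̄_st) = Σ W_h² s_h²/n_h, with W_h = N_h/N and N = 1440:
  stratum 1: (960/1440)²·28.8²/100 = 3.6864
  stratum 2: (120/1440)²·105.2²/7 = 10.9792
  stratum 3: (360/1440)²·16.4²/12 = 1.40083
V̂(x̄_st) = 16.0664
SE(x̄_st) = √16.0664 = 4.0083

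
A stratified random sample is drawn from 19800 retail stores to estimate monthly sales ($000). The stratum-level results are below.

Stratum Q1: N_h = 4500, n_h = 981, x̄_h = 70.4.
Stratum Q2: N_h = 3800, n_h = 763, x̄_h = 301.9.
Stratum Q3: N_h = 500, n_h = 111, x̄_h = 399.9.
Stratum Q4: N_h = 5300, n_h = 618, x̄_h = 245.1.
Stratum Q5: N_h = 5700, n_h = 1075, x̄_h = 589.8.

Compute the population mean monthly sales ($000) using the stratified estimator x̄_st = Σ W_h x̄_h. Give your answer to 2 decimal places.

N = Σ N_h = 19800. Stratum weights W_h = N_h/N.
x̄_st = (4500·70.4 + 3800·301.9 + 500·399.9 + 5300·245.1 + 5700·589.8) / 19800 = 319.4374

x̄_st ≈ 319.44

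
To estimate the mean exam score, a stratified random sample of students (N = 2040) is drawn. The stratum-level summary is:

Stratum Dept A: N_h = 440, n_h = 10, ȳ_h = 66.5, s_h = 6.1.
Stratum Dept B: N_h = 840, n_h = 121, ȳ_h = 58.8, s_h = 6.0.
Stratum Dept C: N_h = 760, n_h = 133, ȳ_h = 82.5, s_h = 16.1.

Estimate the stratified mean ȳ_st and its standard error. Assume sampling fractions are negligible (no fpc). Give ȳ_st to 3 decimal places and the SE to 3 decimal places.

ȳ_st ≈ 69.290, SE ≈ 0.703

ȳ_st = Σ W_h ȳ_h = (440·66.5 + 840·58.8 + 760·82.5)/2040 = 69.29020
V̂(ȳ_st) = Σ W_h² s_h²/n_h, with W_h = N_h/N and N = 2040:
  stratum Dept A: (440/2040)²·6.1²/10 = 0.173103
  stratum Dept B: (840/2040)²·6.0²/121 = 0.0504447
  stratum Dept C: (760/2040)²·16.1²/133 = 0.2705
V̂(ȳ_st) = 0.494048
SE(ȳ_st) = √0.494048 = 0.702885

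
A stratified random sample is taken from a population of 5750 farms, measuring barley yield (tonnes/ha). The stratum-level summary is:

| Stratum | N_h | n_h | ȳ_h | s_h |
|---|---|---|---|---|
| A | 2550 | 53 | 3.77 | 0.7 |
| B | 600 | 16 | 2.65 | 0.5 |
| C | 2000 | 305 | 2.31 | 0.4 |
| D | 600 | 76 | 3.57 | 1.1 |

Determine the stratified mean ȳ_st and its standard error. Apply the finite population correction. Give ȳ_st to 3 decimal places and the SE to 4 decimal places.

ȳ_st ≈ 3.124, SE ≈ 0.0464

ȳ_st = Σ W_h ȳ_h = (2550·3.77 + 600·2.65 + 2000·2.31 + 600·3.57)/5750 = 3.12443
V̂(ȳ_st) = Σ W_h² (1 − n_h/N_h) s_h²/n_h, with W_h = N_h/N and N = 5750:
  stratum A: (2550/5750)²·(1 − 53/2550)·0.7²/53 = 0.00178051
  stratum B: (600/5750)²·(1 − 16/600)·0.5²/16 = 0.000165595
  stratum C: (2000/5750)²·(1 − 305/2000)·0.4²/305 = 5.37878e-05
  stratum D: (600/5750)²·(1 − 76/600)·1.1²/76 = 0.000151397
V̂(ȳ_st) = 0.00215129
SE(ȳ_st) = √0.00215129 = 0.046382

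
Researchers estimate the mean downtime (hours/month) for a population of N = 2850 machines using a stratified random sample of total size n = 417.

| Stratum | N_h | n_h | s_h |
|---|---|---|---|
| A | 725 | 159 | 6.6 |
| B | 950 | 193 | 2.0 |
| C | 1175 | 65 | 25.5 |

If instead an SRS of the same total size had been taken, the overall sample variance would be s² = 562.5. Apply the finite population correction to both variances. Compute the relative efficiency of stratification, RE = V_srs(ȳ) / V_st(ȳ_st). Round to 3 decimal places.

V̂(ȳ_st) = Σ W_h² (1 − n_h/N_h) s_h²/n_h, with W_h = N_h/N and N = 2850:
  stratum A: (725/2850)²·(1 − 159/725)·6.6²/159 = 0.0138406
  stratum B: (950/2850)²·(1 − 193/950)·2.0²/193 = 0.00183498
  stratum C: (1175/2850)²·(1 − 65/1175)·25.5²/65 = 1.60634
V_st = 1.62202
V_srs = (1 − 417/2850)·562.5/417 = 1.15155
Relative efficiency = V_srs / V_st = 1.15155/1.62202 = 0.7100

RE ≈ 0.710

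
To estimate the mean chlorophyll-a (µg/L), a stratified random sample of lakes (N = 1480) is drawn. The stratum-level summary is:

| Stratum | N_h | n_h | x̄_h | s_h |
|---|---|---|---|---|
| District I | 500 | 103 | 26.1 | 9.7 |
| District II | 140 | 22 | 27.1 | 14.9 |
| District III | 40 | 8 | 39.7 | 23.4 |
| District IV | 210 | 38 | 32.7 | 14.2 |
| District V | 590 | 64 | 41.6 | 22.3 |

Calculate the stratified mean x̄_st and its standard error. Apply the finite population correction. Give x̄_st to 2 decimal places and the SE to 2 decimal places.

x̄_st ≈ 33.68, SE ≈ 1.18

x̄_st = Σ W_h x̄_h = (500·26.1 + 140·27.1 + 40·39.7 + 210·32.7 + 590·41.6)/1480 = 33.67770
V̂(x̄_st) = Σ W_h² (1 − n_h/N_h) s_h²/n_h, with W_h = N_h/N and N = 1480:
  stratum District I: (500/1480)²·(1 − 103/500)·9.7²/103 = 0.0827834
  stratum District II: (140/1480)²·(1 − 22/140)·14.9²/22 = 0.0761091
  stratum District III: (40/1480)²·(1 − 8/40)·23.4²/8 = 0.0399971
  stratum District IV: (210/1480)²·(1 − 38/210)·14.2²/38 = 0.0875019
  stratum District V: (590/1480)²·(1 − 64/590)·22.3²/64 = 1.10089
V̂(x̄_st) = 1.38728
SE(x̄_st) = √1.38728 = 1.17783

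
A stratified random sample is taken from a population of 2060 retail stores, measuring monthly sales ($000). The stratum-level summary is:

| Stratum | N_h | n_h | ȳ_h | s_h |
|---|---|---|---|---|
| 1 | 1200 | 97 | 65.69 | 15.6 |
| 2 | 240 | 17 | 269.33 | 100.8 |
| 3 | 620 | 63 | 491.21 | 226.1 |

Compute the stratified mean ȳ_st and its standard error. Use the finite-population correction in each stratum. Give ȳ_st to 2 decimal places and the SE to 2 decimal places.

ȳ_st ≈ 217.48, SE ≈ 8.62

ȳ_st = Σ W_h ȳ_h = (1200·65.69 + 240·269.33 + 620·491.21)/2060 = 217.48417
V̂(ȳ_st) = Σ W_h² (1 − n_h/N_h) s_h²/n_h, with W_h = N_h/N and N = 2060:
  stratum 1: (1200/2060)²·(1 − 97/1200)·15.6²/97 = 0.782528
  stratum 2: (240/2060)²·(1 − 17/240)·100.8²/17 = 7.53796
  stratum 3: (620/2060)²·(1 − 63/620)·226.1²/63 = 66.0348
V̂(ȳ_st) = 74.3553
SE(ȳ_st) = √74.3553 = 8.62295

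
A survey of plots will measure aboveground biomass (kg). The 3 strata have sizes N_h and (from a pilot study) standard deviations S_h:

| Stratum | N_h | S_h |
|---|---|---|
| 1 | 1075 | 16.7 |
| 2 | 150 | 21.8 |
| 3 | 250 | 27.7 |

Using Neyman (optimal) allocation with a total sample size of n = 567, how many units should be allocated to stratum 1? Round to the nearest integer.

Neyman allocation: n_h = n · N_h S_h / Σ N_i S_i, with n = 567.
  stratum 1: N_h·S_h = 1075·16.7 = 17952.50
  stratum 2: N_h·S_h = 150·21.8 = 3270.00
  stratum 3: N_h·S_h = 250·27.7 = 6925.00
Σ N_h S_h = 28147.50
n for stratum 1 = 567·17952.50/28147.50 = 361.633 → 362

362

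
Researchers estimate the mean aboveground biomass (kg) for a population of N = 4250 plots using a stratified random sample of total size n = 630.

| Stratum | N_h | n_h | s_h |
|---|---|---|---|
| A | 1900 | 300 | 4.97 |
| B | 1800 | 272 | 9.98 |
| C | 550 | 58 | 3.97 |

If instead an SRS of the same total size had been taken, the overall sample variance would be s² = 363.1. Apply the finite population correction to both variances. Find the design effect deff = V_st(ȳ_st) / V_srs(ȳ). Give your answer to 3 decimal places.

deff ≈ 0.150

V̂(ȳ_st) = Σ W_h² (1 − n_h/N_h) s_h²/n_h, with W_h = N_h/N and N = 4250:
  stratum A: (1900/4250)²·(1 − 300/1900)·4.97²/300 = 0.0138576
  stratum B: (1800/4250)²·(1 − 272/1800)·9.98²/272 = 0.0557584
  stratum C: (550/4250)²·(1 − 58/550)·3.97²/58 = 0.00407102
V_st = 0.073687
V_srs = (1 − 630/4250)·363.1/630 = 0.490914
deff = V_st / V_srs = 0.073687/0.490914 = 0.1501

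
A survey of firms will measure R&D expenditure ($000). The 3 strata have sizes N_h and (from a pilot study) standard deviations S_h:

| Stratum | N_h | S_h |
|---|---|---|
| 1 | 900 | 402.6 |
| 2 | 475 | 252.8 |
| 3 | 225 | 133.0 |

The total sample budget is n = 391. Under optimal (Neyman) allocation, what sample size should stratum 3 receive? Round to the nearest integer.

23

Neyman allocation: n_h = n · N_h S_h / Σ N_i S_i, with n = 391.
  stratum 1: N_h·S_h = 900·402.6 = 362340.00
  stratum 2: N_h·S_h = 475·252.8 = 120080.00
  stratum 3: N_h·S_h = 225·133.0 = 29925.00
Σ N_h S_h = 512345.00
n for stratum 3 = 391·29925.00/512345.00 = 22.837 → 23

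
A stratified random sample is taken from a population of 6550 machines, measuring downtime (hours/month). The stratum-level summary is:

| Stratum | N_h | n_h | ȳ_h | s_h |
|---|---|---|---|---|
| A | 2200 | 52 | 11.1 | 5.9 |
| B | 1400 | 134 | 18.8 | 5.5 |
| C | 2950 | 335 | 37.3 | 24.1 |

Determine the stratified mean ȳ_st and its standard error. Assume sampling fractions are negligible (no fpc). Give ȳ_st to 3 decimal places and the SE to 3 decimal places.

ȳ_st ≈ 24.546, SE ≈ 0.661

ȳ_st = Σ W_h ȳ_h = (2200·11.1 + 1400·18.8 + 2950·37.3)/6550 = 24.54580
V̂(ȳ_st) = Σ W_h² s_h²/n_h, with W_h = N_h/N and N = 6550:
  stratum A: (2200/6550)²·5.9²/52 = 0.0755203
  stratum B: (1400/6550)²·5.5²/134 = 0.0103132
  stratum C: (2950/6550)²·24.1²/335 = 0.351682
V̂(ȳ_st) = 0.437516
SE(ȳ_st) = √0.437516 = 0.66145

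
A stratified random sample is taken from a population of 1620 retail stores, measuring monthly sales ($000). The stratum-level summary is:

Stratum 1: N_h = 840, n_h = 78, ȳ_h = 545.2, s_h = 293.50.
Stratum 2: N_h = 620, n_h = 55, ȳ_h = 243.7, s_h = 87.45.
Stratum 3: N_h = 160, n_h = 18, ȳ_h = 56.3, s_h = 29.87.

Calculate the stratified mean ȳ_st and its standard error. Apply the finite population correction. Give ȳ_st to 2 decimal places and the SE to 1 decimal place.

ȳ_st ≈ 381.52, SE ≈ 17.0

ȳ_st = Σ W_h ȳ_h = (840·545.2 + 620·243.7 + 160·56.3)/1620 = 381.52469
V̂(ȳ_st) = Σ W_h² (1 − n_h/N_h) s_h²/n_h, with W_h = N_h/N and N = 1620:
  stratum 1: (840/1620)²·(1 − 78/840)·293.50²/78 = 269.355
  stratum 2: (620/1620)²·(1 − 55/620)·87.45²/55 = 18.5595
  stratum 3: (160/1620)²·(1 − 18/160)·29.87²/18 = 0.429118
V̂(ȳ_st) = 288.344
SE(ȳ_st) = √288.344 = 16.9807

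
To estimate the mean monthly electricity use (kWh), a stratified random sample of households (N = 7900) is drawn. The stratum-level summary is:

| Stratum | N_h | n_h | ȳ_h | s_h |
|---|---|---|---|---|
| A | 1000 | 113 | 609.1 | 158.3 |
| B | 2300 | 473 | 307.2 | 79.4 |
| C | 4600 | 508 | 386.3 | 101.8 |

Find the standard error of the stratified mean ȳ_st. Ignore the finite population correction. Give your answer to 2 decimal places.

V̂(ȳ_st) = Σ W_h² s_h²/n_h, with W_h = N_h/N and N = 7900:
  stratum A: (1000/7900)²·158.3²/113 = 3.55328
  stratum B: (2300/7900)²·79.4²/473 = 1.12975
  stratum C: (4600/7900)²·101.8²/508 = 6.91661
V̂(ȳ_st) = 11.5996
SE(ȳ_st) = √11.5996 = 3.40582

SE(ȳ_st) ≈ 3.41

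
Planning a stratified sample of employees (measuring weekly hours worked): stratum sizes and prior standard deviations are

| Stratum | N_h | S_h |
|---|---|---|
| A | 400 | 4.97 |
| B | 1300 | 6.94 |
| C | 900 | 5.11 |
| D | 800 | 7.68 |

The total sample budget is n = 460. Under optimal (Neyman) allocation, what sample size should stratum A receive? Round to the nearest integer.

Neyman allocation: n_h = n · N_h S_h / Σ N_i S_i, with n = 460.
  stratum A: N_h·S_h = 400·4.97 = 1988.00
  stratum B: N_h·S_h = 1300·6.94 = 9022.00
  stratum C: N_h·S_h = 900·5.11 = 4599.00
  stratum D: N_h·S_h = 800·7.68 = 6144.00
Σ N_h S_h = 21753.00
n for stratum A = 460·1988.00/21753.00 = 42.039 → 42

42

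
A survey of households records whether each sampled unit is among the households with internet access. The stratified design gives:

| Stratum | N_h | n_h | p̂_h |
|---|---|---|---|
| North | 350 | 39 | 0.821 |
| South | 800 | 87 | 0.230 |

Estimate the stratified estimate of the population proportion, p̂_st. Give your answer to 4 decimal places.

N = 1150; stratum weights W_h = N_h/N.
p̂_st = Σ W_h p̂_h = (350·0.821 + 800·0.230)/1150 = 0.40987

p̂_st ≈ 0.4099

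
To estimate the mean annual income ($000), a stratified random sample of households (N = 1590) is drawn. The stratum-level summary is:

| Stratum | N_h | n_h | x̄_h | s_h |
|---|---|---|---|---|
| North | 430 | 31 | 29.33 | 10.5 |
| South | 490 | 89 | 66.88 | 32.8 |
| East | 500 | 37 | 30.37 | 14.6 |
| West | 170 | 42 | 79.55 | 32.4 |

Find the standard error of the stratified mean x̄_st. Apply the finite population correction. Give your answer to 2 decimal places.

SE(x̄_st) ≈ 1.39

V̂(x̄_st) = Σ W_h² (1 − n_h/N_h) s_h²/n_h, with W_h = N_h/N and N = 1590:
  stratum North: (430/1590)²·(1 − 31/430)·10.5²/31 = 0.241359
  stratum South: (490/1590)²·(1 − 89/490)·32.8²/89 = 0.939515
  stratum East: (500/1590)²·(1 − 37/500)·14.6²/37 = 0.527546
  stratum West: (170/1590)²·(1 − 42/170)·32.4²/42 = 0.215132
V̂(x̄_st) = 1.92355
SE(x̄_st) = √1.92355 = 1.38692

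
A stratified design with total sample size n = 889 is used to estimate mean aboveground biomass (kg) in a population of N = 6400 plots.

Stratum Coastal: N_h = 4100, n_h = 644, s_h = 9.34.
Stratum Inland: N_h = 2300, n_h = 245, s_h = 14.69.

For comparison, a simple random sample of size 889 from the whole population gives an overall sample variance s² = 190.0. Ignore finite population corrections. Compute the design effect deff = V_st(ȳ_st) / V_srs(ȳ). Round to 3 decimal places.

V̂(ȳ_st) = Σ W_h² s_h²/n_h, with W_h = N_h/N and N = 6400:
  stratum Coastal: (4100/6400)²·9.34²/644 = 0.0555924
  stratum Inland: (2300/6400)²·14.69²/245 = 0.113756
V_st = 0.169348
V_srs = s²/n = 190.0/889 = 0.213723
deff = V_st / V_srs = 0.169348/0.213723 = 0.7924

deff ≈ 0.792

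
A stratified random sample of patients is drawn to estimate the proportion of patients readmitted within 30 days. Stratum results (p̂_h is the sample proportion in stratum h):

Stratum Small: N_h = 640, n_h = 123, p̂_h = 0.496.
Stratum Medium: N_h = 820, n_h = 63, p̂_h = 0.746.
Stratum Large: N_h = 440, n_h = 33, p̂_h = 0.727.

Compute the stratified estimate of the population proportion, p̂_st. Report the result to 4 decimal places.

p̂_st ≈ 0.6574

N = 1900; stratum weights W_h = N_h/N.
p̂_st = Σ W_h p̂_h = (640·0.496 + 820·0.746 + 440·0.727)/1900 = 0.65739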